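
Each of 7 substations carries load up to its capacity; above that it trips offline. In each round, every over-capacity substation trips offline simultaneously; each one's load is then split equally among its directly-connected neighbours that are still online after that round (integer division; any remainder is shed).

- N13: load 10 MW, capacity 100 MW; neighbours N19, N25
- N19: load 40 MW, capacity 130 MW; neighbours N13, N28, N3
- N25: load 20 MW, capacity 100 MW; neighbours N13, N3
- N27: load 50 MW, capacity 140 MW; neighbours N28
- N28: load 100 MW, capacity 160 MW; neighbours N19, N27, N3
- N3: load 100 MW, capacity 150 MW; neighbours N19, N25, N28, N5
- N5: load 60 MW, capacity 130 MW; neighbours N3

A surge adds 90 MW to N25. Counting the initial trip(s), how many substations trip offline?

2

Round 1 — N25 at 110 > 100. N25 trips offline.
  N25 sheds 110 MW to N13, N3: 55 each.
    N13: 10+55 = 65 ≤ 100
    N3: 100+55 = 155 > 150
Round 2 — N3 trips offline.
  N3 sheds 155 MW to N19, N28, N5: 51 each (2 lost).
    N19: 40+51 = 91 ≤ 130
    N28: 100+51 = 151 ≤ 160
    N5: 60+51 = 111 ≤ 130
No further trips.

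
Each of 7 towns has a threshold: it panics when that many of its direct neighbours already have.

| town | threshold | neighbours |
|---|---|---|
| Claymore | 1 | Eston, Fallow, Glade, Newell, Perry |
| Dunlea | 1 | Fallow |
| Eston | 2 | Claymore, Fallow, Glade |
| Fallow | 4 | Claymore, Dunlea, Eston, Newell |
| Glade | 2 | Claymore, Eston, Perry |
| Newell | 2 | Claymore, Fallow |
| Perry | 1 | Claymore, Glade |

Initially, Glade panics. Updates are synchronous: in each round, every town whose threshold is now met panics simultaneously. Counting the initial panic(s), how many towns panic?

Round 1 — Glade panics (initial).
Round 2 — checking thresholds:
  Claymore: 1 of 5 neighbours ≥ 1, panics.
  Eston: 1 of 3 neighbours < 2, not yet.
  Perry: 1 of 2 neighbours ≥ 1, panics.
Round 3 — checking thresholds:
  Eston: 2 of 3 neighbours ≥ 2, panics.
  Fallow: 1 of 4 neighbours < 4, not yet.
  Newell: 1 of 2 neighbours < 2, not yet.
Round 4 — no new panics; cascade stops.

4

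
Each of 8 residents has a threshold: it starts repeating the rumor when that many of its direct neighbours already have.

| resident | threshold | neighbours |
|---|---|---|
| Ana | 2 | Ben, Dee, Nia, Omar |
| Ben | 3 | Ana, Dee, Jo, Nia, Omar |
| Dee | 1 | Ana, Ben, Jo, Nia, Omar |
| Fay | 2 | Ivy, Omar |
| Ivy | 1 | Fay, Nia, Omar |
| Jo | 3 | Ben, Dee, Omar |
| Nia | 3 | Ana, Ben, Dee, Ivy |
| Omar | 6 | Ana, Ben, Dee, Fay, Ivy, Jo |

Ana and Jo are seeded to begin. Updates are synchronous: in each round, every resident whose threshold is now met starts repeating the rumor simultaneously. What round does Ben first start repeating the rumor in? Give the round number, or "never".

3

Round 1 — Ana, Jo start repeating the rumor (initial).
Round 2 — checking thresholds:
  Ben: 2 of 5 neighbours < 3, below threshold.
  Dee: 2 of 5 neighbours ≥ 1, starts repeating the rumor.
  Nia: 1 of 4 neighbours < 3, below threshold.
  Omar: 2 of 6 neighbours < 6, below threshold.
Round 3 — checking thresholds:
  Ben: 3 of 5 neighbours ≥ 3, starts repeating the rumor.
  Nia: 2 of 4 neighbours < 3, below threshold.
  Omar: 3 of 6 neighbours < 6, below threshold.
Round 4 — checking thresholds:
  Nia: 3 of 4 neighbours ≥ 3, starts repeating the rumor.
  Omar: 4 of 6 neighbours < 6, below threshold.
Round 5 — checking thresholds:
  Ivy: 1 of 3 neighbours ≥ 1, starts repeating the rumor.
  Omar: 4 of 6 neighbours < 6, below threshold.
Round 6 — no new spreads; cascade stops.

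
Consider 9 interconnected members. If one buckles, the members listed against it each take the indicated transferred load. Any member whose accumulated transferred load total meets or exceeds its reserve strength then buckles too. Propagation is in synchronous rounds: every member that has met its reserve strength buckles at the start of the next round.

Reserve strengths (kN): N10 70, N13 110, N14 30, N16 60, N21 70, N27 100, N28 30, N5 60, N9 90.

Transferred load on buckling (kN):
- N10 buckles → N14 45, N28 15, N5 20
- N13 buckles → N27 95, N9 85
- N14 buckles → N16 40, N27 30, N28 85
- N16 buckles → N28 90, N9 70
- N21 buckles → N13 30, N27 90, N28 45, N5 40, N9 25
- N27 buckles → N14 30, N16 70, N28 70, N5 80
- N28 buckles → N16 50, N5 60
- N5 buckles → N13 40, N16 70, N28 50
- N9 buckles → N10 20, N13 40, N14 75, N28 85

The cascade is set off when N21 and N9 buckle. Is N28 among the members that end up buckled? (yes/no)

yes

Round 1 — N21, N9 buckle (initial).
  N10: +20 → 20 < 70
  N13: +30+40 → 70 < 110
  N14: +75 → 75 ≥ 30
  N27: +90 → 90 < 100
  N28: +45+85 → 130 ≥ 30
  N5: +40 → 40 < 60
Round 2 — N14, N28 buckle.
  N16: +40+50 → 90 ≥ 60
  N27: +30 → 120 ≥ 100
  N5: +60 → 100 ≥ 60
Round 3 — N16, N27, N5 buckle.
  N13: +40 → 110 ≥ 110
Round 4 — N13 buckles.
No further bucklings.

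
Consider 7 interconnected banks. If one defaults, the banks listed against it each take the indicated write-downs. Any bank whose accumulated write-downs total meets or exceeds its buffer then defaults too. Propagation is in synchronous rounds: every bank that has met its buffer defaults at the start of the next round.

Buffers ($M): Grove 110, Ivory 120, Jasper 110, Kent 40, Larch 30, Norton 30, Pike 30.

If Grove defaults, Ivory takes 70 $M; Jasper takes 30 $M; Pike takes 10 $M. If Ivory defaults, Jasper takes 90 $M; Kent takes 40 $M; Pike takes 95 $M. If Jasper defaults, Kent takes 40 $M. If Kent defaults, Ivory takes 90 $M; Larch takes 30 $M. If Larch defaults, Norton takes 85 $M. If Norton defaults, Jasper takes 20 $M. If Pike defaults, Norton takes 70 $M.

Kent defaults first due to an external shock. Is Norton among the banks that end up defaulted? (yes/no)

yes

Round 1 — Kent defaults (initial).
  Ivory: +90 → 90 < 120
  Larch: +30 → 30 ≥ 30
Round 2 — Larch defaults.
  Norton: +85 → 85 ≥ 30
Round 3 — Norton defaults.
  Jasper: +20 → 20 < 110
No further defaults.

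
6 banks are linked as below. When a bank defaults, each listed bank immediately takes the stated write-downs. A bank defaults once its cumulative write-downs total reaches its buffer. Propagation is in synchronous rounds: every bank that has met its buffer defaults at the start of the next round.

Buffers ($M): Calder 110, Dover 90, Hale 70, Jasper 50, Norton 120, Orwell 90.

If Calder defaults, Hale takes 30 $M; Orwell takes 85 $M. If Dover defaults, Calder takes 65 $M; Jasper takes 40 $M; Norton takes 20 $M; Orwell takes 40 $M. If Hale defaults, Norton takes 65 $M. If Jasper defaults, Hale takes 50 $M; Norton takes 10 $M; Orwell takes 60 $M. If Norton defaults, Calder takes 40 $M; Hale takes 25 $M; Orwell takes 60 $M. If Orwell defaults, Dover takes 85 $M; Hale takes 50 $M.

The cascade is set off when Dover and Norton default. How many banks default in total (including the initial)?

4

Round 1 — Dover, Norton default (initial).
  Calder: +65+40 → 105 < 110
  Hale: +25 → 25 < 70
  Jasper: +40 → 40 < 50
  Orwell: +40+60 → 100 ≥ 90
Round 2 — Orwell defaults.
  Hale: +50 → 75 ≥ 70
Round 3 — Hale defaults.
No further defaults.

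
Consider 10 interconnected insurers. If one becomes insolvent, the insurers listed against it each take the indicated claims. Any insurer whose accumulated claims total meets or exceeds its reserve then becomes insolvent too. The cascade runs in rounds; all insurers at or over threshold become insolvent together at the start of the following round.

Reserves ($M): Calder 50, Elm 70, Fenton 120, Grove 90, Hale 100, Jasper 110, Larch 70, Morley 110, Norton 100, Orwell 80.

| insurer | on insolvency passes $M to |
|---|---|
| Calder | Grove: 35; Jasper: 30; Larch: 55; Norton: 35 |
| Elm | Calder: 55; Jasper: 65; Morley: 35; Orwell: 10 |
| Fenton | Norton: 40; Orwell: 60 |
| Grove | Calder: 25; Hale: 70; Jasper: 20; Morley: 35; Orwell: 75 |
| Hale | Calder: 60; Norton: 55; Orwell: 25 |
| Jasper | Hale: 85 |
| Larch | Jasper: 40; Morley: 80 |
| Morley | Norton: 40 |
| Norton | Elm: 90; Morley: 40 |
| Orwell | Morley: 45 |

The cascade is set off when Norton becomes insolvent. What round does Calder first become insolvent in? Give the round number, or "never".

3

Round 1 — Norton becomes insolvent (initial).
  Elm: +90 → 90 ≥ 70
  Morley: +40 → 40 < 110
Round 2 — Elm becomes insolvent.
  Calder: +55 → 55 ≥ 50
  Jasper: +65 → 65 < 110
  Morley: +35 → 75 < 110
  Orwell: +10 → 10 < 80
Round 3 — Calder becomes insolvent.
  Grove: +35 → 35 < 90
  Jasper: +30 → 95 < 110
  Larch: +55 → 55 < 70
No further insolvencies.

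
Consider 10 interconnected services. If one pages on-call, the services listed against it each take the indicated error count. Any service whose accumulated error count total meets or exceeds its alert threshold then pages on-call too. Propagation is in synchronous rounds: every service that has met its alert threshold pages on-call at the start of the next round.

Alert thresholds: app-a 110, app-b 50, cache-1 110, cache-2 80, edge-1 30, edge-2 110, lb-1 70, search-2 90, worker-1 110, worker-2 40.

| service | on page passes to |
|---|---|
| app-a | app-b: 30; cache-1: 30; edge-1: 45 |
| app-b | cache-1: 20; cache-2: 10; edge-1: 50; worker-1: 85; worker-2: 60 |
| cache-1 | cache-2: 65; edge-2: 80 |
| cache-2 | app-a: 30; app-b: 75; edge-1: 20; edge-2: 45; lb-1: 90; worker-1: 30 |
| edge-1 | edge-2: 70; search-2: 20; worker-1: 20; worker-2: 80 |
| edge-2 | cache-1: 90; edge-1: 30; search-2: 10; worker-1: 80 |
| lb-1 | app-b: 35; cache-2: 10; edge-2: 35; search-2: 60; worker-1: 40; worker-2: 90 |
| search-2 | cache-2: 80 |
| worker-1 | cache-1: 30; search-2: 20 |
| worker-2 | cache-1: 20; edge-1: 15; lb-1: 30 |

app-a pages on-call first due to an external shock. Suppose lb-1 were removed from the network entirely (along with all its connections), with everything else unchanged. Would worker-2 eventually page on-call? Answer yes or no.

With lb-1 removed:
Round 1 — app-a pages on-call (initial).
  app-b: +30 → 30 < 50
  cache-1: +30 → 30 < 110
  edge-1: +45 → 45 ≥ 30
Round 2 — edge-1 pages on-call.
  edge-2: +70 → 70 < 110
  search-2: +20 → 20 < 90
  worker-1: +20 → 20 < 110
  worker-2: +80 → 80 ≥ 40
Round 3 — worker-2 pages on-call.
  cache-1: +20 → 50 < 110
No further pages.

yes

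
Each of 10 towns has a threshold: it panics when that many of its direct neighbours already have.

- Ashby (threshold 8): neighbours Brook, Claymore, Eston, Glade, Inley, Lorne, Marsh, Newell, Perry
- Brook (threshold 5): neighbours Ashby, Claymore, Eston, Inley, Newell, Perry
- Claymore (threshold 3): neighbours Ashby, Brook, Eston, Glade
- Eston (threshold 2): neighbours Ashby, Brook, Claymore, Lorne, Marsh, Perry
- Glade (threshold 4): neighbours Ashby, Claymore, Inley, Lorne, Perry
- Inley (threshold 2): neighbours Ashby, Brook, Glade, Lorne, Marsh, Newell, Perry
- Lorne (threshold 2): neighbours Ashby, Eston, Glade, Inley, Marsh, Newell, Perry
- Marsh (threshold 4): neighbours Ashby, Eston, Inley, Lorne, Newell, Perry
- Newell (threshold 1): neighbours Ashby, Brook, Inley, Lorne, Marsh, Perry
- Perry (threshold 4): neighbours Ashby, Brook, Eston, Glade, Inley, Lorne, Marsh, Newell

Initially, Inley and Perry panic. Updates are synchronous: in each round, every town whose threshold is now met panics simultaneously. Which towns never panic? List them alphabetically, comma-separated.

Ashby, Brook, Claymore, Glade

Round 1 — Inley, Perry panic (initial).
Round 2 — checking thresholds:
  Ashby: 2 of 9 neighbours < 8, holds.
  Brook: 2 of 6 neighbours < 5, holds.
  Eston: 1 of 6 neighbours < 2, holds.
  Glade: 2 of 5 neighbours < 4, holds.
  Lorne: 2 of 7 neighbours ≥ 2, panics.
  Marsh: 2 of 6 neighbours < 4, holds.
  Newell: 2 of 6 neighbours ≥ 1, panics.
Round 3 — checking thresholds:
  Ashby: 4 of 9 neighbours < 8, holds.
  Brook: 3 of 6 neighbours < 5, holds.
  Eston: 2 of 6 neighbours ≥ 2, panics.
  Glade: 3 of 5 neighbours < 4, holds.
  Marsh: 4 of 6 neighbours ≥ 4, panics.
Round 4 — no new panics; cascade stops.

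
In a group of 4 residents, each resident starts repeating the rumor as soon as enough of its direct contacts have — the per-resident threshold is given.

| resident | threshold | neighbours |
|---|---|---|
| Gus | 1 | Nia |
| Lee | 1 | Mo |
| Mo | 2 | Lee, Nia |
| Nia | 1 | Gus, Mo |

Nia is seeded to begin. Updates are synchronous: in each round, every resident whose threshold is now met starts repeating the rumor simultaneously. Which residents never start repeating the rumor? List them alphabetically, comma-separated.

Lee, Mo

Round 1 — Nia starts repeating the rumor (initial).
Round 2 — checking thresholds:
  Gus: 1 of 1 neighbours ≥ 1, starts repeating the rumor.
  Mo: 1 of 2 neighbours < 2, below threshold.
Round 3 — no new spreads; cascade stops.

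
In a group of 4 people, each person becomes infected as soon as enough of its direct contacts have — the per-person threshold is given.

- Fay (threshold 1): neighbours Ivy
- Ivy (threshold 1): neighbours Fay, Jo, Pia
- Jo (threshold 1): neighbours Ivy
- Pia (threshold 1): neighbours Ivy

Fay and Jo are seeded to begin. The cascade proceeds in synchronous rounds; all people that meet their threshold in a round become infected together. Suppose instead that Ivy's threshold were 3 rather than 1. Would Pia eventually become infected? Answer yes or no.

With Ivy's threshold at 3:
Round 1 — Fay, Jo become infected (initial).
Round 2 — no new infections; cascade stops.

no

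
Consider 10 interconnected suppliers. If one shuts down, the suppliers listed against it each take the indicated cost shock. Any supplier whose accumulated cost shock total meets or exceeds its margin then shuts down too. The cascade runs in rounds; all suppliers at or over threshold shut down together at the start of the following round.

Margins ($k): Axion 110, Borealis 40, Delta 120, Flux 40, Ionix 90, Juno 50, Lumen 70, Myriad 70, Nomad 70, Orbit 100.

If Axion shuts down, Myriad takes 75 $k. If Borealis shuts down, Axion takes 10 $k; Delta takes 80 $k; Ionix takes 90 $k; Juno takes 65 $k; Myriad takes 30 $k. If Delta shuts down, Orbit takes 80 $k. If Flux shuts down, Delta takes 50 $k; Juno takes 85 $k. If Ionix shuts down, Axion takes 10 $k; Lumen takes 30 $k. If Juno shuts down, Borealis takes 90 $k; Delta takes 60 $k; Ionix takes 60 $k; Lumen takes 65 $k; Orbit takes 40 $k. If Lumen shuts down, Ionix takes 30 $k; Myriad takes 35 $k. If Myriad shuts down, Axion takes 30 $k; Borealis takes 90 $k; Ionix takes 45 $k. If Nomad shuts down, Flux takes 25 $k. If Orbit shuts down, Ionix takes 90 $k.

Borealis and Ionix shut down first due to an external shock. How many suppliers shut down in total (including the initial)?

6

Round 1 — Borealis, Ionix shut down (initial).
  Axion: +10+10 → 20 < 110
  Delta: +80 → 80 < 120
  Juno: +65 → 65 ≥ 50
  Lumen: +30 → 30 < 70
  Myriad: +30 → 30 < 70
Round 2 — Juno shuts down.
  Delta: +60 → 140 ≥ 120
  Lumen: +65 → 95 ≥ 70
  Orbit: +40 → 40 < 100
Round 3 — Delta, Lumen shut down.
  Myriad: +35 → 65 < 70
  Orbit: +80 → 120 ≥ 100
Round 4 — Orbit shuts down.
No further shutdowns.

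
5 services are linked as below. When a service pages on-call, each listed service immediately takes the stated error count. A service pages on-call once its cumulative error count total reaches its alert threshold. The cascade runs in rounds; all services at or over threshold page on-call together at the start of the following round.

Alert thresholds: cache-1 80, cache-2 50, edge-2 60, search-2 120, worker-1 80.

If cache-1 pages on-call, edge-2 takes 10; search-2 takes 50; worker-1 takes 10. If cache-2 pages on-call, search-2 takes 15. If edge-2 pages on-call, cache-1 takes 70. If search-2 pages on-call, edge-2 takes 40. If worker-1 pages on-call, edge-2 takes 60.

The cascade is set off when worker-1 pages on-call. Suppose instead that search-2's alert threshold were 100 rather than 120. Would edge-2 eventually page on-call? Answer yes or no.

yes

With search-2's alert threshold at 100:
Round 1 — worker-1 pages on-call (initial).
  edge-2: +60 → 60 ≥ 60
Round 2 — edge-2 pages on-call.
  cache-1: +70 → 70 < 80
No further pages.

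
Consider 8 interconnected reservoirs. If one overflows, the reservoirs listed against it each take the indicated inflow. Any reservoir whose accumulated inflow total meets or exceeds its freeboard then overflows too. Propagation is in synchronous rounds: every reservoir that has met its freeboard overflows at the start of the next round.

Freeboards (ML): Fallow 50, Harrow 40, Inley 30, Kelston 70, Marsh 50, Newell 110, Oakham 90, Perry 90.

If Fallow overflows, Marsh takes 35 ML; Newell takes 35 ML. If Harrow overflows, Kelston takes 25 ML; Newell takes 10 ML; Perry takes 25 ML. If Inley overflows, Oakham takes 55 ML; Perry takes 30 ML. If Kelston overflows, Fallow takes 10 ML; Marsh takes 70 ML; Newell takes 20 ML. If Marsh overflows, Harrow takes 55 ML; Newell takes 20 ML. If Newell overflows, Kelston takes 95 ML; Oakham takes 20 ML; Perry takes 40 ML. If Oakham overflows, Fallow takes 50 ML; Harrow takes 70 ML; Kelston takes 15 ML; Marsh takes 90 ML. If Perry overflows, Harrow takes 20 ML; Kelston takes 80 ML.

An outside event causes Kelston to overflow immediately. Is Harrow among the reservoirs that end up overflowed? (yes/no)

yes

Round 1 — Kelston overflows (initial).
  Fallow: +10 → 10 < 50
  Marsh: +70 → 70 ≥ 50
  Newell: +20 → 20 < 110
Round 2 — Marsh overflows.
  Harrow: +55 → 55 ≥ 40
  Newell: +20 → 40 < 110
Round 3 — Harrow overflows.
  Newell: +10 → 50 < 110
  Perry: +25 → 25 < 90
No further overflows.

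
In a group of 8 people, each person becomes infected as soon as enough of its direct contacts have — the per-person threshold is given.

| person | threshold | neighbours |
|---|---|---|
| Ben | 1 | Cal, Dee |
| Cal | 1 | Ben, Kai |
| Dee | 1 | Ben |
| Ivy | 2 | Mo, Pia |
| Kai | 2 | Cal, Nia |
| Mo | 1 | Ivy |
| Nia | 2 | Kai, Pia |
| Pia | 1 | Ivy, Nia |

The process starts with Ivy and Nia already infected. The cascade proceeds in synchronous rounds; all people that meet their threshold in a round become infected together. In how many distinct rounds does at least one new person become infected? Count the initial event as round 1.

Round 1 — Ivy, Nia become infected (initial).
Round 2 — checking thresholds:
  Kai: 1 of 2 neighbours < 2, below threshold.
  Mo: 1 of 1 neighbours ≥ 1, becomes infected.
  Pia: 2 of 2 neighbours ≥ 1, becomes infected.
Round 3 — no new infections; cascade stops.

2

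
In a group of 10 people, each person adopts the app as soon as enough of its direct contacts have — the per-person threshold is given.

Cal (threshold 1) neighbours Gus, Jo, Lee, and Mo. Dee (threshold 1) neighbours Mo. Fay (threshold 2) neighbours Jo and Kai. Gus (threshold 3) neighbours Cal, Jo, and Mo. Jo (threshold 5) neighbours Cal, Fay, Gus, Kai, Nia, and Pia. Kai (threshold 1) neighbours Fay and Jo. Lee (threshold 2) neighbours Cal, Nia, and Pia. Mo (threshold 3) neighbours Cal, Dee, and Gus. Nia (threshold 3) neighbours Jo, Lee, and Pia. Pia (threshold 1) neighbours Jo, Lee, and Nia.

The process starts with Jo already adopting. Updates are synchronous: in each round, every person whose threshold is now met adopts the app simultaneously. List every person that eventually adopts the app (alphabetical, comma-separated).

Round 1 — Jo adopts the app (initial).
Round 2 — checking thresholds:
  Cal: 1 of 4 neighbours ≥ 1, adopts the app.
  Fay: 1 of 2 neighbours < 2, not yet.
  Gus: 1 of 3 neighbours < 3, not yet.
  Kai: 1 of 2 neighbours ≥ 1, adopts the app.
  Nia: 1 of 3 neighbours < 3, not yet.
  Pia: 1 of 3 neighbours ≥ 1, adopts the app.
Round 3 — checking thresholds:
  Fay: 2 of 2 neighbours ≥ 2, adopts the app.
  Gus: 2 of 3 neighbours < 3, not yet.
  Lee: 2 of 3 neighbours ≥ 2, adopts the app.
  Mo: 1 of 3 neighbours < 3, not yet.
  Nia: 2 of 3 neighbours < 3, not yet.
Round 4 — checking thresholds:
  Gus: 2 of 3 neighbours < 3, not yet.
  Mo: 1 of 3 neighbours < 3, not yet.
  Nia: 3 of 3 neighbours ≥ 3, adopts the app.
Round 5 — no new adoptions; cascade stops.

Cal, Fay, Jo, Kai, Lee, Nia, Pia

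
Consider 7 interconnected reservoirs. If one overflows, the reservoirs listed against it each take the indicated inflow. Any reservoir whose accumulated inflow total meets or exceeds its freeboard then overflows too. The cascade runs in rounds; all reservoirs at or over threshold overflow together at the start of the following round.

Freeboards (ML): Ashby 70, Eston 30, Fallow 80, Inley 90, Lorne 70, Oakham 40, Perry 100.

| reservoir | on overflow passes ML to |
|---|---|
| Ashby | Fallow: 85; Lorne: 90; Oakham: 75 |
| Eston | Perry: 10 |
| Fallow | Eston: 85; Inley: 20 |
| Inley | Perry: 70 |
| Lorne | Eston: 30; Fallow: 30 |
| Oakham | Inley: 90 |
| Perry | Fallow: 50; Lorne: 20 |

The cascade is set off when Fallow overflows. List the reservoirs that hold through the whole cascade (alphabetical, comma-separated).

Round 1 — Fallow overflows (initial).
  Eston: +85 → 85 ≥ 30
  Inley: +20 → 20 < 90
Round 2 — Eston overflows.
  Perry: +10 → 10 < 100
No further overflows.

Ashby, Inley, Lorne, Oakham, Perry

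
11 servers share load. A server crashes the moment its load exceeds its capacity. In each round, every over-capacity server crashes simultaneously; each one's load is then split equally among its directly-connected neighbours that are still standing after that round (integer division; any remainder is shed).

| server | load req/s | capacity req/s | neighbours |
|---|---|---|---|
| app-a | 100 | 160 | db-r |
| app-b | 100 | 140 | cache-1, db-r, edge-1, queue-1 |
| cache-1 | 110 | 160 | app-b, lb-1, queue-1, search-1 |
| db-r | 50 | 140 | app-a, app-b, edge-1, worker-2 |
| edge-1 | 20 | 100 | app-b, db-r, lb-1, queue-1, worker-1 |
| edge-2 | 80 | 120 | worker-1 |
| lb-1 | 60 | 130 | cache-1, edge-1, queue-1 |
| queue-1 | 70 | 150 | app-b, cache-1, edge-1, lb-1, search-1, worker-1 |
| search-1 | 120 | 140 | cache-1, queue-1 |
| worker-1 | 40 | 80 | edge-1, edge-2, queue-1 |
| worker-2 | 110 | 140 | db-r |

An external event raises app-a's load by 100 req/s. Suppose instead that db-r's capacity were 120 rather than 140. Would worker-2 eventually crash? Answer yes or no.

With db-r's capacity at 120:
Round 1 — app-a at 200 > 160. app-a crashes.
  app-a sheds 200 req/s to db-r: 200 each.
    db-r: 50+200 = 250 > 120
Round 2 — db-r crashes.
  db-r sheds 250 req/s to app-b, edge-1, worker-2: 83 each (1 lost).
    app-b: 100+83 = 183 > 140
    edge-1: 20+83 = 103 > 100
    worker-2: 110+83 = 193 > 140
Round 3 — app-b, edge-1, worker-2 crash.
  app-b sheds 183 req/s to cache-1, queue-1: 91 each (1 lost).
    cache-1: 110+91 = 201 > 160
    queue-1: 70+91 = 161 > 150
  edge-1 sheds 103 req/s to lb-1, queue-1, worker-1: 34 each (1 lost).
    lb-1: 60+34 = 94 ≤ 130
    queue-1: 161+34 = 195 > 150
    worker-1: 40+34 = 74 ≤ 80
  worker-2 sheds 193 req/s: no online neighbours, lost.
Round 4 — cache-1, queue-1 crash.
  cache-1 sheds 201 req/s to lb-1, search-1: 100 each (1 lost).
    lb-1: 94+100 = 194 > 130
    search-1: 120+100 = 220 > 140
  queue-1 sheds 195 req/s to lb-1, search-1, worker-1: 65 each.
    lb-1: 194+65 = 259 > 130
    search-1: 220+65 = 285 > 140
    worker-1: 74+65 = 139 > 80
Round 5 — lb-1, search-1, worker-1 crash.
  lb-1 sheds 259 req/s: no online neighbours, lost.
  search-1 sheds 285 req/s: no online neighbours, lost.
  worker-1 sheds 139 req/s to edge-2: 139 each.
    edge-2: 80+139 = 219 > 120
Round 6 — edge-2 crashes.
  edge-2 sheds 219 req/s: no online neighbours, lost.
No further crashes.

yes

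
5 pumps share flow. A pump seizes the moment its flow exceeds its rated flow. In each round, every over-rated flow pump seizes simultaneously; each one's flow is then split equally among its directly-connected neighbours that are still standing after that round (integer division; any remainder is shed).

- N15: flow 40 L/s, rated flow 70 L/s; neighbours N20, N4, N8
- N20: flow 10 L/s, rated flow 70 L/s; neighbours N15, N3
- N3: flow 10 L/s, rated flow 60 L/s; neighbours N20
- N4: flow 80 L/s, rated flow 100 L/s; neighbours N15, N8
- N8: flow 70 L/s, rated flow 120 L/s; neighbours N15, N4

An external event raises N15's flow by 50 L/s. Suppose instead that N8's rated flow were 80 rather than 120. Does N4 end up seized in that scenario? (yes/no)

yes

With N8's rated flow at 80:
Round 1 — N15 at 90 > 70. N15 seizes.
  N15 sheds 90 L/s to N20, N4, N8: 30 each.
    N20: 10+30 = 40 ≤ 70
    N4: 80+30 = 110 > 100
    N8: 70+30 = 100 > 80
Round 2 — N4, N8 seize.
  N4 sheds 110 L/s: no online neighbours, lost.
  N8 sheds 100 L/s: no online neighbours, lost.
No further seizures.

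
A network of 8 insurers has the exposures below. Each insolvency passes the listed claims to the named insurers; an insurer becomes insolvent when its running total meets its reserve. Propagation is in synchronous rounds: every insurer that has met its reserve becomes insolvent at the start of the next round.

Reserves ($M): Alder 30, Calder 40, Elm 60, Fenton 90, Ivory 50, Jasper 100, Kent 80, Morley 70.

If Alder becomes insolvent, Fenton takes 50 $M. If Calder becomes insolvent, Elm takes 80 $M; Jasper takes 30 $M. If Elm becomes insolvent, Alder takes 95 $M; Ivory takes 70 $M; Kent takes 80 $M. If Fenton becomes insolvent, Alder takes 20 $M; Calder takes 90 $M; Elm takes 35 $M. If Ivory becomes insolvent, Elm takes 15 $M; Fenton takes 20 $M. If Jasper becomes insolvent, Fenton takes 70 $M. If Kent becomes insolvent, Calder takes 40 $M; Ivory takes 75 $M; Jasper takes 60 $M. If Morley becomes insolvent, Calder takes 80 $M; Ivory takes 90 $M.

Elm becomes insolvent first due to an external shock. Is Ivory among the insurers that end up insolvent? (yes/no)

Round 1 — Elm becomes insolvent (initial).
  Alder: +95 → 95 ≥ 30
  Ivory: +70 → 70 ≥ 50
  Kent: +80 → 80 ≥ 80
Round 2 — Alder, Ivory, Kent become insolvent.
  Calder: +40 → 40 ≥ 40
  Fenton: +50+20 → 70 < 90
  Jasper: +60 → 60 < 100
Round 3 — Calder becomes insolvent.
  Jasper: +30 → 90 < 100
No further insolvencies.

yes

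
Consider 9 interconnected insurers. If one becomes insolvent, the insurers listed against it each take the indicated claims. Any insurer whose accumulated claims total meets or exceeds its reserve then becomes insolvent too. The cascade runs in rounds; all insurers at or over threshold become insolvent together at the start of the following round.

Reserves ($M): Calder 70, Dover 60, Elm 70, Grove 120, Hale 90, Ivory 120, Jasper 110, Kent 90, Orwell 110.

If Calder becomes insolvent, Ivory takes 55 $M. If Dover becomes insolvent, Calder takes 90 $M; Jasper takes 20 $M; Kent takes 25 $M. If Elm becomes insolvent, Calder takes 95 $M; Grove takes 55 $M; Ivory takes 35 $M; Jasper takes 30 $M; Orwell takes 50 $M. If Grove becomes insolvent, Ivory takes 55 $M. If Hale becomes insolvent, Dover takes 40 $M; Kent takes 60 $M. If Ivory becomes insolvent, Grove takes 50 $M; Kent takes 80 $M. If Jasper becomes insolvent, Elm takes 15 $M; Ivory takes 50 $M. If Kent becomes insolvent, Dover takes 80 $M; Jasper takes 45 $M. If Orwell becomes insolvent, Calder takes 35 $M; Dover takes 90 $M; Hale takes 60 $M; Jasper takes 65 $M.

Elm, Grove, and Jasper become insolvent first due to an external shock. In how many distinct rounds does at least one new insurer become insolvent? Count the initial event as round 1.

Round 1 — Elm, Grove, Jasper become insolvent (initial).
  Calder: +95 → 95 ≥ 70
  Ivory: +35+55+50 → 140 ≥ 120
  Orwell: +50 → 50 < 110
Round 2 — Calder, Ivory become insolvent.
  Kent: +80 → 80 < 90
No further insolvencies.

2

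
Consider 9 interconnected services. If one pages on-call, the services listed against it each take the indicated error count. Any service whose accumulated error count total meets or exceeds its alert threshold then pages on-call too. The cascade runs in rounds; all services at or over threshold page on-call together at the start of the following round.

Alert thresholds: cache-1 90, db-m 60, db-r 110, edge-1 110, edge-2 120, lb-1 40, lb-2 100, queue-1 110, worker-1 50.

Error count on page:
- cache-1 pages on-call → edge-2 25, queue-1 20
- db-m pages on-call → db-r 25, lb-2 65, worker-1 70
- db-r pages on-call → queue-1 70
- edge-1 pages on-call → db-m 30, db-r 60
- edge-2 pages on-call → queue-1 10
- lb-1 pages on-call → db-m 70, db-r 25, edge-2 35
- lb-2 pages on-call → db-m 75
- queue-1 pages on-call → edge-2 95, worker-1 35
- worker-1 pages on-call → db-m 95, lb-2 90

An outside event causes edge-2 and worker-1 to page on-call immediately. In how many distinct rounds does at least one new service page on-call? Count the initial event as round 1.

Round 1 — edge-2, worker-1 page on-call (initial).
  db-m: +95 → 95 ≥ 60
  lb-2: +90 → 90 < 100
  queue-1: +10 → 10 < 110
Round 2 — db-m pages on-call.
  db-r: +25 → 25 < 110
  lb-2: +65 → 155 ≥ 100
Round 3 — lb-2 pages on-call.
No further pages.

3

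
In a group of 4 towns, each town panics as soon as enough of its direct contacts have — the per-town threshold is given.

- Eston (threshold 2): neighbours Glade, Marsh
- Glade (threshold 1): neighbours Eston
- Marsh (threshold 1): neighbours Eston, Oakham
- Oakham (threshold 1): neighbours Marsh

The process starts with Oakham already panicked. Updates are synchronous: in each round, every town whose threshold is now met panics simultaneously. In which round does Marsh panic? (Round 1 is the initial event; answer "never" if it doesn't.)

2

Round 1 — Oakham panics (initial).
Round 2 — checking thresholds:
  Marsh: 1 of 2 neighbours ≥ 1, panics.
Round 3 — no new panics; cascade stops.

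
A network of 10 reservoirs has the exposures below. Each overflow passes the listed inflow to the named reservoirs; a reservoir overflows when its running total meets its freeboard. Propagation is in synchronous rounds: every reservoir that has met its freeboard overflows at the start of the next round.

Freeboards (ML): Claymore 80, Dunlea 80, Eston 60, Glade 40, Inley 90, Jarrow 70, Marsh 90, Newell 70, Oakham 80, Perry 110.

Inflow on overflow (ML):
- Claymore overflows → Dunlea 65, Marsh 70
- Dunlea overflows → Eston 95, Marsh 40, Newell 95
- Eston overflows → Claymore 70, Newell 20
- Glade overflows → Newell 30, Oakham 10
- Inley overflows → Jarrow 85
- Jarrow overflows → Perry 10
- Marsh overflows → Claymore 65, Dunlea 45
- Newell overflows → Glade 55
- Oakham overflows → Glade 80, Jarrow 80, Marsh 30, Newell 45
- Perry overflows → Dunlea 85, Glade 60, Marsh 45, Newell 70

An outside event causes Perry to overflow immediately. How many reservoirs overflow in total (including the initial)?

Round 1 — Perry overflows (initial).
  Dunlea: +85 → 85 ≥ 80
  Glade: +60 → 60 ≥ 40
  Marsh: +45 → 45 < 90
  Newell: +70 → 70 ≥ 70
Round 2 — Dunlea, Glade, Newell overflow.
  Eston: +95 → 95 ≥ 60
  Marsh: +40 → 85 < 90
  Oakham: +10 → 10 < 80
Round 3 — Eston overflows.
  Claymore: +70 → 70 < 80
No further overflows.

5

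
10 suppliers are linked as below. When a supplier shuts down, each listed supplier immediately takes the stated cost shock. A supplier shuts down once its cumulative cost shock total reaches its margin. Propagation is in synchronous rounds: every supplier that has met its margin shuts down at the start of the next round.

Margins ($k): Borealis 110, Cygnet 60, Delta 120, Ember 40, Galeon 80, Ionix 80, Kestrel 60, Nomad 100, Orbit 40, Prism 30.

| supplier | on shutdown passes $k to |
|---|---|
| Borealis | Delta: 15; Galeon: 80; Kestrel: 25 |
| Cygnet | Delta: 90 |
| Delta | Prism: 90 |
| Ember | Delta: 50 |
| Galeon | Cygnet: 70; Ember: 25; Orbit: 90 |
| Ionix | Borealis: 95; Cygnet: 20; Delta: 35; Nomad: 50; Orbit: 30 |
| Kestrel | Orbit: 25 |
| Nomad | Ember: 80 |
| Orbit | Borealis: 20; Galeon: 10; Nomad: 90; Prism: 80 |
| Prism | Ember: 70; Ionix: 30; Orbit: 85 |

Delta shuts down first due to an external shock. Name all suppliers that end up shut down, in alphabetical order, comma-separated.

Round 1 — Delta shuts down (initial).
  Prism: +90 → 90 ≥ 30
Round 2 — Prism shuts down.
  Ember: +70 → 70 ≥ 40
  Ionix: +30 → 30 < 80
  Orbit: +85 → 85 ≥ 40
Round 3 — Ember, Orbit shut down.
  Borealis: +20 → 20 < 110
  Galeon: +10 → 10 < 80
  Nomad: +90 → 90 < 100
No further shutdowns.

Delta, Ember, Orbit, Prism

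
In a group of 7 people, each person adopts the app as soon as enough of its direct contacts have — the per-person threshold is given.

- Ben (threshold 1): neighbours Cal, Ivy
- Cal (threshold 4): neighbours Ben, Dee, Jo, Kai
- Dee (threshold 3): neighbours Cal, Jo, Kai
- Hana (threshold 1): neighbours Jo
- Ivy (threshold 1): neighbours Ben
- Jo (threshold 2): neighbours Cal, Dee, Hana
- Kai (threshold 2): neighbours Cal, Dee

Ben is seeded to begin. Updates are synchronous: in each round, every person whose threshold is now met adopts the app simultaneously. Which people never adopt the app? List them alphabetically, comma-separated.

Round 1 — Ben adopts the app (initial).
Round 2 — checking thresholds:
  Cal: 1 of 4 neighbours < 4, not yet.
  Ivy: 1 of 1 neighbours ≥ 1, adopts the app.
Round 3 — no new adoptions; cascade stops.

Cal, Dee, Hana, Jo, Kai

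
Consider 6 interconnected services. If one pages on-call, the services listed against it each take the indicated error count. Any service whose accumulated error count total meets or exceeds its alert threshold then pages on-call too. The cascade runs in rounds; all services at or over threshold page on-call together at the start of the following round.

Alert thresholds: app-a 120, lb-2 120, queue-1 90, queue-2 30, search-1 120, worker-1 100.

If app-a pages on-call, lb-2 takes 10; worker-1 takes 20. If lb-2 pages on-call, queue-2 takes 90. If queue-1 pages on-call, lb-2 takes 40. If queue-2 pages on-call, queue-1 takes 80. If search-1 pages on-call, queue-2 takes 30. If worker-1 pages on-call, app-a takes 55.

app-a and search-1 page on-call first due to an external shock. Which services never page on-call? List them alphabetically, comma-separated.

lb-2, queue-1, worker-1

Round 1 — app-a, search-1 page on-call (initial).
  lb-2: +10 → 10 < 120
  queue-2: +30 → 30 ≥ 30
  worker-1: +20 → 20 < 100
Round 2 — queue-2 pages on-call.
  queue-1: +80 → 80 < 90
No further pages.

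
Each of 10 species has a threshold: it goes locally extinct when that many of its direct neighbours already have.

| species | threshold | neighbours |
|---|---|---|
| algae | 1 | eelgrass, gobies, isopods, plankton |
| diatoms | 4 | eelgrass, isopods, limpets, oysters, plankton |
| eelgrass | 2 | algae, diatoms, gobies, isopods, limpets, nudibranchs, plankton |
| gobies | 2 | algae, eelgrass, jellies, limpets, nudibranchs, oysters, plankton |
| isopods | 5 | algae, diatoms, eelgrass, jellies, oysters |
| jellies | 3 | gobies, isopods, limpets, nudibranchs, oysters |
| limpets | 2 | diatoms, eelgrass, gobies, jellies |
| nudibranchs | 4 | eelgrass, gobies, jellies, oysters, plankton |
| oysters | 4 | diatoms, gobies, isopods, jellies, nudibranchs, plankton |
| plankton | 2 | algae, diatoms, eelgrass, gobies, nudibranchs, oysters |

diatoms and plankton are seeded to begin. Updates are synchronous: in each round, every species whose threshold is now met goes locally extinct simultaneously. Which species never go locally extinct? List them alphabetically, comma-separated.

isopods, jellies, nudibranchs, oysters

Round 1 — diatoms, plankton go locally extinct (initial).
Round 2 — checking thresholds:
  algae: 1 of 4 neighbours ≥ 1, goes locally extinct.
  eelgrass: 2 of 7 neighbours ≥ 2, goes locally extinct.
  gobies: 1 of 7 neighbours < 2, holds.
  isopods: 1 of 5 neighbours < 5, holds.
  limpets: 1 of 4 neighbours < 2, holds.
  nudibranchs: 1 of 5 neighbours < 4, holds.
  oysters: 2 of 6 neighbours < 4, holds.
Round 3 — checking thresholds:
  gobies: 3 of 7 neighbours ≥ 2, goes locally extinct.
  isopods: 3 of 5 neighbours < 5, holds.
  limpets: 2 of 4 neighbours ≥ 2, goes locally extinct.
  nudibranchs: 2 of 5 neighbours < 4, holds.
  oysters: 2 of 6 neighbours < 4, holds.
Round 4 — no new extinctions; cascade stops.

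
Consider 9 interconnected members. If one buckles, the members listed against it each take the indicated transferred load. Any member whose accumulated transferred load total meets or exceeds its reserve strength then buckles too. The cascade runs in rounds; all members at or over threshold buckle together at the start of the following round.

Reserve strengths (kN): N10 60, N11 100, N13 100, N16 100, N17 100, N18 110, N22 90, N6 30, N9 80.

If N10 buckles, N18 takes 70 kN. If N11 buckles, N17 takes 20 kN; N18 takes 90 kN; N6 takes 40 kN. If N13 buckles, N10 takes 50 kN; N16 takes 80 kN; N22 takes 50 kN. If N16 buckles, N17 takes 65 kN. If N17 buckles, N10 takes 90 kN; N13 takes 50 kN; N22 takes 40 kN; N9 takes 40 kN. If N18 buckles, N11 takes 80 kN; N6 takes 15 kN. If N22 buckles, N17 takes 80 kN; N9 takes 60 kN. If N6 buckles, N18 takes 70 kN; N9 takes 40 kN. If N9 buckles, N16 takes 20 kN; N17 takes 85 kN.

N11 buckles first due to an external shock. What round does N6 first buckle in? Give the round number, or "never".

2

Round 1 — N11 buckles (initial).
  N17: +20 → 20 < 100
  N18: +90 → 90 < 110
  N6: +40 → 40 ≥ 30
Round 2 — N6 buckles.
  N18: +70 → 160 ≥ 110
  N9: +40 → 40 < 80
Round 3 — N18 buckles.
No further bucklings.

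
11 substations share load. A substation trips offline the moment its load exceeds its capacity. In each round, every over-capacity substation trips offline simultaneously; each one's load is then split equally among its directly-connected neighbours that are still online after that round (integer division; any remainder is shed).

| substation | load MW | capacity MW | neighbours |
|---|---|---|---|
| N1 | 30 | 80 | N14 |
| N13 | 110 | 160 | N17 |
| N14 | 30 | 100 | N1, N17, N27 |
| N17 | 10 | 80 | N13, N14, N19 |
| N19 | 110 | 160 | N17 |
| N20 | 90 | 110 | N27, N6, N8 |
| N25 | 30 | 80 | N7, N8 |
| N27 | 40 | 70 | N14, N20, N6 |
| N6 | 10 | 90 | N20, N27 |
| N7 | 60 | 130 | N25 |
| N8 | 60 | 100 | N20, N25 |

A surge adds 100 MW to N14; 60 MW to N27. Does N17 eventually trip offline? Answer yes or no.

Round 1 — N14 at 130 > 100; N27 at 100 > 70. N14, N27 trip offline.
  N14 sheds 130 MW to N1, N17: 65 each.
    N1: 30+65 = 95 > 80
    N17: 10+65 = 75 ≤ 80
  N27 sheds 100 MW to N20, N6: 50 each.
    N20: 90+50 = 140 > 110
    N6: 10+50 = 60 ≤ 90
Round 2 — N1, N20 trip offline.
  N1 sheds 95 MW: no online neighbours, lost.
  N20 sheds 140 MW to N6, N8: 70 each.
    N6: 60+70 = 130 > 90
    N8: 60+70 = 130 > 100
Round 3 — N6, N8 trip offline.
  N6 sheds 130 MW: no online neighbours, lost.
  N8 sheds 130 MW to N25: 130 each.
    N25: 30+130 = 160 > 80
Round 4 — N25 trips offline.
  N25 sheds 160 MW to N7: 160 each.
    N7: 60+160 = 220 > 130
Round 5 — N7 trips offline.
  N7 sheds 220 MW: no online neighbours, lost.
No further trips.

no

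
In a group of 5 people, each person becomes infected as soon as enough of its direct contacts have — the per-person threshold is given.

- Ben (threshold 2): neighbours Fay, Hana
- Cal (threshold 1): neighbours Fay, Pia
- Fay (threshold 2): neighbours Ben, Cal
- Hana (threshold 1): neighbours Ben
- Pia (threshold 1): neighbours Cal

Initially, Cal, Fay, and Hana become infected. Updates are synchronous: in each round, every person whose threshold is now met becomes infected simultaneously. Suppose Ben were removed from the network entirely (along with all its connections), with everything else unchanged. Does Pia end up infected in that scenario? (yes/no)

yes

With Ben removed:
Round 1 — Cal, Fay, Hana become infected (initial).
Round 2 — checking thresholds:
  Pia: 1 of 1 neighbours ≥ 1, becomes infected.
Round 3 — no new infections; cascade stops.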